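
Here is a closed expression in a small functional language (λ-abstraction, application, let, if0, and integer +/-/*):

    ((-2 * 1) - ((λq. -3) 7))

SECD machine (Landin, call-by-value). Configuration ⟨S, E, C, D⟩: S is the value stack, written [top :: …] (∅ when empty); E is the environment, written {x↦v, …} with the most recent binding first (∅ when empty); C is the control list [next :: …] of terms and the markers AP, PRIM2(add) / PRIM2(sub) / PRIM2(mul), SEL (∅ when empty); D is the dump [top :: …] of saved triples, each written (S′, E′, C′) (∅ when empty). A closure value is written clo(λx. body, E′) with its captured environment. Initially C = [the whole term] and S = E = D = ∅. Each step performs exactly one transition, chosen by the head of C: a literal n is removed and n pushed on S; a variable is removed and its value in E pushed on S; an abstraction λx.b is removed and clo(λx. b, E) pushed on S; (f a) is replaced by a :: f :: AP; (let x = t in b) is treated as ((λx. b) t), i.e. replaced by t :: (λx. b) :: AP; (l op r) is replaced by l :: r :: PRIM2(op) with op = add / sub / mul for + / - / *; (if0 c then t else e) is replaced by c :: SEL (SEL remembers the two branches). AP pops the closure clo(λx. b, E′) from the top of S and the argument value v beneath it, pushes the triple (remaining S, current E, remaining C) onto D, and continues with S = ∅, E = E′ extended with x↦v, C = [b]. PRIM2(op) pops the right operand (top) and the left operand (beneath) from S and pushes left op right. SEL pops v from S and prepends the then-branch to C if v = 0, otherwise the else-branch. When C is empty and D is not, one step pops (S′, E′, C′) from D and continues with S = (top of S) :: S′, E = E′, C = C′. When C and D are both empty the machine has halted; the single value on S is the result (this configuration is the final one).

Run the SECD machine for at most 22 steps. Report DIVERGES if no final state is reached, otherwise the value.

[0] ⟨S=∅; E=∅; C=[((-2 * 1) - ((λq. -3) 7))]; D=∅⟩
[1] ⟨S=∅; E=∅; C=[(-2 * 1) :: ((λq. -3) 7) :: PRIM2(sub)]; D=∅⟩
[2] ⟨S=∅; E=∅; C=[-2 :: 1 :: PRIM2(mul) :: ((λq. -3) 7) :: PRIM2(sub)]; D=∅⟩
[3] ⟨S=[-2]; E=∅; C=[1 :: PRIM2(mul) :: ((λq. -3) 7) :: PRIM2(sub)]; D=∅⟩
[4] ⟨S=[1 :: -2]; E=∅; C=[PRIM2(mul) :: ((λq. -3) 7) :: PRIM2(sub)]; D=∅⟩
[5] ⟨S=[-2]; E=∅; C=[((λq. -3) 7) :: PRIM2(sub)]; D=∅⟩
[6] ⟨S=[-2]; E=∅; C=[7 :: (λq. -3) :: AP :: PRIM2(sub)]; D=∅⟩
[7] ⟨S=[7 :: -2]; E=∅; C=[(λq. -3) :: AP :: PRIM2(sub)]; D=∅⟩
[8] ⟨S=[clo(λq. -3, ∅) :: 7 :: -2]; E=∅; C=[AP :: PRIM2(sub)]; D=∅⟩
[9] ⟨S=∅; E={q↦7}; C=[-3]; D=[([-2], ∅, [PRIM2(sub)])]⟩
[10] ⟨S=[-3]; E={q↦7}; C=∅; D=[([-2], ∅, [PRIM2(sub)])]⟩
[11] ⟨S=[-3 :: -2]; E=∅; C=[PRIM2(sub)]; D=∅⟩
[12] ⟨S=[1]; E=∅; C=∅; D=∅⟩
→ final value 1

Answer: 1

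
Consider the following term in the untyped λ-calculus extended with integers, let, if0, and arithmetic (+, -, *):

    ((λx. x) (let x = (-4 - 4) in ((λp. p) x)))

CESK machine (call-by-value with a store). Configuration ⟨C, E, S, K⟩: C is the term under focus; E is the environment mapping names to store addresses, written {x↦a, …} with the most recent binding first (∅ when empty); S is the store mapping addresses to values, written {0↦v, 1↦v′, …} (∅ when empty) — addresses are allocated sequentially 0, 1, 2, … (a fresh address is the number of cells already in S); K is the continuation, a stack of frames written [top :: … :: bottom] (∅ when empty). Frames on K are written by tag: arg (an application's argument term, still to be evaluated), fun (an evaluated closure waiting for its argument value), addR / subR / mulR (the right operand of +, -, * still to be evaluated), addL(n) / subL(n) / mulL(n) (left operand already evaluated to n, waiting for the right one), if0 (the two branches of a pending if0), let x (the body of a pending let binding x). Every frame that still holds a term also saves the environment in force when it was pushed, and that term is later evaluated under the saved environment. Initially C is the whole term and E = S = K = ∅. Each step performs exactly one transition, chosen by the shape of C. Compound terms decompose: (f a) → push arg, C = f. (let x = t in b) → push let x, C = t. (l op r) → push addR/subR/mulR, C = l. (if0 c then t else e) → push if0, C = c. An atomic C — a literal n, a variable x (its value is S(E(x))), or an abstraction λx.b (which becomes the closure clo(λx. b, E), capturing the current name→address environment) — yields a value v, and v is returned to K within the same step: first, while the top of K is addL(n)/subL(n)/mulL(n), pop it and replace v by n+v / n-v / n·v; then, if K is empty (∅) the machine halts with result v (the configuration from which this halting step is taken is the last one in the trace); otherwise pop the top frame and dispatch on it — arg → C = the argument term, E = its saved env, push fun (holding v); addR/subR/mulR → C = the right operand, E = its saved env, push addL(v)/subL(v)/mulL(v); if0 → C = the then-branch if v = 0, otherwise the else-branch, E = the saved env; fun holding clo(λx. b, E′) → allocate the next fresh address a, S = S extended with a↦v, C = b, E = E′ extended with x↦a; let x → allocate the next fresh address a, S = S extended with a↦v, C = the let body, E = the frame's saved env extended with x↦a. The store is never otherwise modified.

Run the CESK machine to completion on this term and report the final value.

step 0: ⟨C=((λx. x) (let x = (-4 - 4) in ((λp. p) x))); E=∅; S=∅; K=∅⟩
step 1: ⟨C=(λx. x); E=∅; S=∅; K=[arg]⟩
step 2: ⟨C=(let x = (-4 - 4) in ((λp. p) x)); E=∅; S=∅; K=[fun]⟩
step 3: ⟨C=(-4 - 4); E=∅; S=∅; K=[let x :: fun]⟩
step 4: ⟨C=-4; E=∅; S=∅; K=[subR :: let x :: fun]⟩
step 5: ⟨C=4; E=∅; S=∅; K=[subL(-4) :: let x :: fun]⟩
step 6: ⟨C=((λp. p) x); E={x↦0}; S={0↦-8}; K=[fun]⟩
step 7: ⟨C=(λp. p); E={x↦0}; S={0↦-8}; K=[arg :: fun]⟩
step 8: ⟨C=x; E={x↦0}; S={0↦-8}; K=[fun :: fun]⟩
step 9: ⟨C=p; E={p↦1, x↦0}; S={0↦-8, 1↦-8}; K=[fun]⟩
step 10: ⟨C=x; E={x↦2}; S={0↦-8, 1↦-8, 2↦-8}; K=∅⟩
→ final value -8

Answer: -8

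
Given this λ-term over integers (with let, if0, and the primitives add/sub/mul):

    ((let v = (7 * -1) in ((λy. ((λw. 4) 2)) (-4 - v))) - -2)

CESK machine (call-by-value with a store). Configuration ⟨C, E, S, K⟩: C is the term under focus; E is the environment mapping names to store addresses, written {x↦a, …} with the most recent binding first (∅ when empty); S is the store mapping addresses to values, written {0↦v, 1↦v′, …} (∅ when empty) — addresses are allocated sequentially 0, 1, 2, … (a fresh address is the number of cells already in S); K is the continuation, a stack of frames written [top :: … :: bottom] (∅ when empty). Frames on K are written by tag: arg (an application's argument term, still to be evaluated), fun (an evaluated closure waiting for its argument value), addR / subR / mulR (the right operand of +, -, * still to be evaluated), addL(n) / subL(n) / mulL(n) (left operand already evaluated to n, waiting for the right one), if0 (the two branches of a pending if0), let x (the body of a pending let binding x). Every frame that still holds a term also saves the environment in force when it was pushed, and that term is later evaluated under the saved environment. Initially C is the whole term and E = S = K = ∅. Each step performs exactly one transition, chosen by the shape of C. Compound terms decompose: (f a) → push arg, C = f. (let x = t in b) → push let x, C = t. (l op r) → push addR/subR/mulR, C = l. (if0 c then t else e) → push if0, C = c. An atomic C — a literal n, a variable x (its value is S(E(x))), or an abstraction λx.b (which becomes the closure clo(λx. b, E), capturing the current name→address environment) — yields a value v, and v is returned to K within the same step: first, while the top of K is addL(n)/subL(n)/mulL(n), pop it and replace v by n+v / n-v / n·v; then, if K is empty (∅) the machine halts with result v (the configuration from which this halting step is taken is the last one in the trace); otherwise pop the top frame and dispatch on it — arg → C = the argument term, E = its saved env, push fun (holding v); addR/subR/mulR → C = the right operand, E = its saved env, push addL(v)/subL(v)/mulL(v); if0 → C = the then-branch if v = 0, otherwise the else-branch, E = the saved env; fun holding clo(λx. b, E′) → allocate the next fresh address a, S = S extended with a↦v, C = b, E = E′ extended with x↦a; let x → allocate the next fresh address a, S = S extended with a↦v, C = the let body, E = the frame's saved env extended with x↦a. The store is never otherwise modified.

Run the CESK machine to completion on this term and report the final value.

Answer: 6

Machine steps:
0. <C=((let v = (7 * -1) in ((λy. ((λw. 4) 2)) (-4 - v))) - -2), E=∅, S=∅, K=∅>
1. <C=(let v = (7 * -1) in ((λy. ((λw. 4) 2)) (-4 - v))), E=∅, S=∅, K=[subR]>
2. <C=(7 * -1), E=∅, S=∅, K=[let v :: subR]>
3. <C=7, E=∅, S=∅, K=[mulR :: let v :: subR]>
4. <C=-1, E=∅, S=∅, K=[mulL(7) :: let v :: subR]>
5. <C=((λy. ((λw. 4) 2)) (-4 - v)), E={v↦0}, S={0↦-7}, K=[subR]>
6. <C=(λy. ((λw. 4) 2)), E={v↦0}, S={0↦-7}, K=[arg :: subR]>
7. <C=(-4 - v), E={v↦0}, S={0↦-7}, K=[fun :: subR]>
8. <C=-4, E={v↦0}, S={0↦-7}, K=[subR :: fun :: subR]>
9. <C=v, E={v↦0}, S={0↦-7}, K=[subL(-4) :: fun :: subR]>
10. <C=((λw. 4) 2), E={y↦1, v↦0}, S={0↦-7, 1↦3}, K=[subR]>
11. <C=(λw. 4), E={y↦1, v↦0}, S={0↦-7, 1↦3}, K=[arg :: subR]>
12. <C=2, E={y↦1, v↦0}, S={0↦-7, 1↦3}, K=[fun :: subR]>
13. <C=4, E={w↦2, y↦1, v↦0}, S={0↦-7, 1↦3, 2↦2}, K=[subR]>
14. <C=-2, E=∅, S={0↦-7, 1↦3, 2↦2}, K=[subL(4)]>
→ final value 6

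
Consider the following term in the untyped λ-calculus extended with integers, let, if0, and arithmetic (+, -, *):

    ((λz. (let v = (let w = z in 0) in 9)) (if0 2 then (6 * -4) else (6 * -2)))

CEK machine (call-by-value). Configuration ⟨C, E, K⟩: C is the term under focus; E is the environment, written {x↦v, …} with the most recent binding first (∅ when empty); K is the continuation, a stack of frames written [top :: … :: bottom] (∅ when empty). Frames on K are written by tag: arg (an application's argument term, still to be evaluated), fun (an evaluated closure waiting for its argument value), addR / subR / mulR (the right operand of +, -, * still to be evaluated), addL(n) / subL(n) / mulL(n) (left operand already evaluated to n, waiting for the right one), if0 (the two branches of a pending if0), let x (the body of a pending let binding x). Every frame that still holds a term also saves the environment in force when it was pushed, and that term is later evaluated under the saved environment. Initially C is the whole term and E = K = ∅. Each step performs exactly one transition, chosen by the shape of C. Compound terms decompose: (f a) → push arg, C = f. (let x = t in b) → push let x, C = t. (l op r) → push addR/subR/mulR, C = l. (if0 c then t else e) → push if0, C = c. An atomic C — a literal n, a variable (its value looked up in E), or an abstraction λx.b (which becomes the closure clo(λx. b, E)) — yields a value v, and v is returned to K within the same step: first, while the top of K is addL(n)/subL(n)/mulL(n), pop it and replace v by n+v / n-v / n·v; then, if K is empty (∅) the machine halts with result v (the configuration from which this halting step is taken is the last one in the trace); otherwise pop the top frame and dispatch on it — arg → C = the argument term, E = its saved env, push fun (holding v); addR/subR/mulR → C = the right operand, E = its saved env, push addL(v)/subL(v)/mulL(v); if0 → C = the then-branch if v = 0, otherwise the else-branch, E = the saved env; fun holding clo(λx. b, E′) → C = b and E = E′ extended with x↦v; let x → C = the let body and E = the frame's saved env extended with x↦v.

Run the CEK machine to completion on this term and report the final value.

Answer: 9

Execution trace:
0. ⟨C=((λz. (let v = (let w = z in 0) in 9)) (if0 2 then (6 * -4) else (6 * -2))); E=∅; K=∅⟩
1. ⟨C=(λz. (let v = (let w = z in 0) in 9)); E=∅; K=[arg]⟩
2. ⟨C=(if0 2 then (6 * -4) else (6 * -2)); E=∅; K=[fun]⟩
3. ⟨C=2; E=∅; K=[if0 :: fun]⟩
4. ⟨C=(6 * -2); E=∅; K=[fun]⟩
5. ⟨C=6; E=∅; K=[mulR :: fun]⟩
6. ⟨C=-2; E=∅; K=[mulL(6) :: fun]⟩
7. ⟨C=(let v = (let w = z in 0) in 9); E={z↦-12}; K=∅⟩
8. ⟨C=(let w = z in 0); E={z↦-12}; K=[let v]⟩
9. ⟨C=z; E={z↦-12}; K=[let w :: let v]⟩
10. ⟨C=0; E={w↦-12, z↦-12}; K=[let v]⟩
11. ⟨C=9; E={v↦0, z↦-12}; K=∅⟩
→ final value 9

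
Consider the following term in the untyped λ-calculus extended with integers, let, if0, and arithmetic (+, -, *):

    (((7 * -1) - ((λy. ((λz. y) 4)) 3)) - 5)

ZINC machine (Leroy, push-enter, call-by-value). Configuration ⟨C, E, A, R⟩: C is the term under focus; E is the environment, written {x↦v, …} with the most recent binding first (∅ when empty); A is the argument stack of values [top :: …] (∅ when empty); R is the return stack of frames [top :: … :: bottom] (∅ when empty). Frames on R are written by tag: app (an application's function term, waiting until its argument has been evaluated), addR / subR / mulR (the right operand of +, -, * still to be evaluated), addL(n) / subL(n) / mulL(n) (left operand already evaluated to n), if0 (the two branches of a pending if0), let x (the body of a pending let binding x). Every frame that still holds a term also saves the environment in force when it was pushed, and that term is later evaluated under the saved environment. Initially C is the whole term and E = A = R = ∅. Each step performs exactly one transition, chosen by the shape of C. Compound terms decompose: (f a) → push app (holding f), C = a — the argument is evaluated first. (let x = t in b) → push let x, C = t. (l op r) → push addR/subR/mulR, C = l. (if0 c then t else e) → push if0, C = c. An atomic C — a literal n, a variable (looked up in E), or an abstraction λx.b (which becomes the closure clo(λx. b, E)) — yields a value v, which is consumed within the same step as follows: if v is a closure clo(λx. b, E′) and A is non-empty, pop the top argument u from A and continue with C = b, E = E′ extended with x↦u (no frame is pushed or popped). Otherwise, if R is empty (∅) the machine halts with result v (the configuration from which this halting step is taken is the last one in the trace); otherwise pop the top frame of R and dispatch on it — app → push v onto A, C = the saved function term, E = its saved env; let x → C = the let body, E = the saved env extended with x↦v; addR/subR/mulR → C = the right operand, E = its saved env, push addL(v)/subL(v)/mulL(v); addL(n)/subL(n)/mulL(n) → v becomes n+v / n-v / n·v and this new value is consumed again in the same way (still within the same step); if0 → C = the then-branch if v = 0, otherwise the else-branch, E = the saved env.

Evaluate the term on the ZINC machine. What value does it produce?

Answer: -15

Machine steps:
t=0: <C=(((7 * -1) - ((λy. ((λz. y) 4)) 3)) - 5), E=∅, A=∅, R=∅>
t=1: <C=((7 * -1) - ((λy. ((λz. y) 4)) 3)), E=∅, A=∅, R=[subR]>
t=2: <C=(7 * -1), E=∅, A=∅, R=[subR :: subR]>
t=3: <C=7, E=∅, A=∅, R=[mulR :: subR :: subR]>
t=4: <C=-1, E=∅, A=∅, R=[mulL(7) :: subR :: subR]>
t=5: <C=((λy. ((λz. y) 4)) 3), E=∅, A=∅, R=[subL(-7) :: subR]>
t=6: <C=3, E=∅, A=∅, R=[app :: subL(-7) :: subR]>
t=7: <C=(λy. ((λz. y) 4)), E=∅, A=[3], R=[subL(-7) :: subR]>
t=8: <C=((λz. y) 4), E={y↦3}, A=∅, R=[subL(-7) :: subR]>
t=9: <C=4, E={y↦3}, A=∅, R=[app :: subL(-7) :: subR]>
t=10: <C=(λz. y), E={y↦3}, A=[4], R=[subL(-7) :: subR]>
t=11: <C=y, E={z↦4, y↦3}, A=∅, R=[subL(-7) :: subR]>
t=12: <C=5, E=∅, A=∅, R=[subL(-10)]>
→ final value -15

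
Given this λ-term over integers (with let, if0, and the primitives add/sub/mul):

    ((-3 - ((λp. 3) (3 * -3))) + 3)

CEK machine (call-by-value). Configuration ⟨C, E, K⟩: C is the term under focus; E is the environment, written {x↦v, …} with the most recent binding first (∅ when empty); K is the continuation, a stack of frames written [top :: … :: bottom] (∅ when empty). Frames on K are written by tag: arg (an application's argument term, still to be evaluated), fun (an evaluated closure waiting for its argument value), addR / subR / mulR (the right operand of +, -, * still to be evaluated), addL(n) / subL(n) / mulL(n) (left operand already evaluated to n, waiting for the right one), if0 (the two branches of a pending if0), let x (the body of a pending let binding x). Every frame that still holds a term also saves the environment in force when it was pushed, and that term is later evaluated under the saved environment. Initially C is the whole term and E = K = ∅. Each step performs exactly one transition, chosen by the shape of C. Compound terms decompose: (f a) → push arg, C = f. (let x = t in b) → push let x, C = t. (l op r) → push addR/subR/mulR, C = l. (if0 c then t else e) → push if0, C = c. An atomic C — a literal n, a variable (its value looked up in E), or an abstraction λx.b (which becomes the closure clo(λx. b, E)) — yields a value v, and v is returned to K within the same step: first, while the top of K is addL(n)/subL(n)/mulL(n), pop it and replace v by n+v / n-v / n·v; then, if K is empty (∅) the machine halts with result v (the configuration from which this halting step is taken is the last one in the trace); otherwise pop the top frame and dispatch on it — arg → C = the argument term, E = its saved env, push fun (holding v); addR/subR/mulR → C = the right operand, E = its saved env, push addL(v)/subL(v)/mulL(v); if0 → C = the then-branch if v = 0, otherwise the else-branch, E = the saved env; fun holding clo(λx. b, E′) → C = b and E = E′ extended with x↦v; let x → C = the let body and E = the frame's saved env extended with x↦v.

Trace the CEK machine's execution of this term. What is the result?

Answer: -3

Execution trace:
0. <C=((-3 - ((λp. 3) (3 * -3))) + 3), E=∅, K=∅>
1. <C=(-3 - ((λp. 3) (3 * -3))), E=∅, K=[addR]>
2. <C=-3, E=∅, K=[subR :: addR]>
3. <C=((λp. 3) (3 * -3)), E=∅, K=[subL(-3) :: addR]>
4. <C=(λp. 3), E=∅, K=[arg :: subL(-3) :: addR]>
5. <C=(3 * -3), E=∅, K=[fun :: subL(-3) :: addR]>
6. <C=3, E=∅, K=[mulR :: fun :: subL(-3) :: addR]>
7. <C=-3, E=∅, K=[mulL(3) :: fun :: subL(-3) :: addR]>
8. <C=3, E={p↦-9}, K=[subL(-3) :: addR]>
9. <C=3, E=∅, K=[addL(-6)]>
→ final value -3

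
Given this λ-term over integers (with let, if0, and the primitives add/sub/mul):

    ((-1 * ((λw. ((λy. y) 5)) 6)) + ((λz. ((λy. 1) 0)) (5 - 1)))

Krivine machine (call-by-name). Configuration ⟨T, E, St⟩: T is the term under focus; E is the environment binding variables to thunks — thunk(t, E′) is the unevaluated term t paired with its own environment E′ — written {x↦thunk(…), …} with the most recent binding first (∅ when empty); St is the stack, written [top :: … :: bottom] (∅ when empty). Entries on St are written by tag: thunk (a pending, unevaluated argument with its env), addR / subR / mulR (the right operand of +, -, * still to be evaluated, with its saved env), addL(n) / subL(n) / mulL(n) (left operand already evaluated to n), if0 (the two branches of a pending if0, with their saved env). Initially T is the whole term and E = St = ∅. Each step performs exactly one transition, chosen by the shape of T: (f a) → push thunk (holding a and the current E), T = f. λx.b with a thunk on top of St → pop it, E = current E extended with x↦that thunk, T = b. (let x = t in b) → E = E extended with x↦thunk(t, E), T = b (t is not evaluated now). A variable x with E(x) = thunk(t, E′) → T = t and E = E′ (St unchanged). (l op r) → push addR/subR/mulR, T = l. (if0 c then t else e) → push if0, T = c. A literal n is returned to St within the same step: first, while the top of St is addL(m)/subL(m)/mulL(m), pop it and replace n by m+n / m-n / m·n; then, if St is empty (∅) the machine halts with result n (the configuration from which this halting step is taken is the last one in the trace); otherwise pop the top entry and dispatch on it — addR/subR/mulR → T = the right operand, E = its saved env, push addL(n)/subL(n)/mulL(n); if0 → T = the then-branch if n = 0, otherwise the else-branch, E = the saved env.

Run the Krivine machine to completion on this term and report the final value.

[0] <T=((-1 * ((λw. ((λy. y) 5)) 6)) + ((λz. ((λy. 1) 0)) (5 - 1))), E=∅, St=∅>
[1] <T=(-1 * ((λw. ((λy. y) 5)) 6)), E=∅, St=[addR]>
[2] <T=-1, E=∅, St=[mulR :: addR]>
[3] <T=((λw. ((λy. y) 5)) 6), E=∅, St=[mulL(-1) :: addR]>
[4] <T=(λw. ((λy. y) 5)), E=∅, St=[thunk :: mulL(-1) :: addR]>
[5] <T=((λy. y) 5), E={w↦thunk(6, ∅)}, St=[mulL(-1) :: addR]>
[6] <T=(λy. y), E={w↦thunk(6, ∅)}, St=[thunk :: mulL(-1) :: addR]>
[7] <T=y, E={y↦thunk(5, {w↦thunk(6, ∅)}), w↦thunk(6, ∅)}, St=[mulL(-1) :: addR]>
[8] <T=5, E={w↦thunk(6, ∅)}, St=[mulL(-1) :: addR]>
[9] <T=((λz. ((λy. 1) 0)) (5 - 1)), E=∅, St=[addL(-5)]>
[10] <T=(λz. ((λy. 1) 0)), E=∅, St=[thunk :: addL(-5)]>
[11] <T=((λy. 1) 0), E={z↦thunk((5 - 1), ∅)}, St=[addL(-5)]>
[12] <T=(λy. 1), E={z↦thunk((5 - 1), ∅)}, St=[thunk :: addL(-5)]>
[13] <T=1, E={y↦thunk(0, {z↦thunk((5 - 1), ∅)}), z↦thunk((5 - 1), ∅)}, St=[addL(-5)]>
→ final value -4

Answer: -4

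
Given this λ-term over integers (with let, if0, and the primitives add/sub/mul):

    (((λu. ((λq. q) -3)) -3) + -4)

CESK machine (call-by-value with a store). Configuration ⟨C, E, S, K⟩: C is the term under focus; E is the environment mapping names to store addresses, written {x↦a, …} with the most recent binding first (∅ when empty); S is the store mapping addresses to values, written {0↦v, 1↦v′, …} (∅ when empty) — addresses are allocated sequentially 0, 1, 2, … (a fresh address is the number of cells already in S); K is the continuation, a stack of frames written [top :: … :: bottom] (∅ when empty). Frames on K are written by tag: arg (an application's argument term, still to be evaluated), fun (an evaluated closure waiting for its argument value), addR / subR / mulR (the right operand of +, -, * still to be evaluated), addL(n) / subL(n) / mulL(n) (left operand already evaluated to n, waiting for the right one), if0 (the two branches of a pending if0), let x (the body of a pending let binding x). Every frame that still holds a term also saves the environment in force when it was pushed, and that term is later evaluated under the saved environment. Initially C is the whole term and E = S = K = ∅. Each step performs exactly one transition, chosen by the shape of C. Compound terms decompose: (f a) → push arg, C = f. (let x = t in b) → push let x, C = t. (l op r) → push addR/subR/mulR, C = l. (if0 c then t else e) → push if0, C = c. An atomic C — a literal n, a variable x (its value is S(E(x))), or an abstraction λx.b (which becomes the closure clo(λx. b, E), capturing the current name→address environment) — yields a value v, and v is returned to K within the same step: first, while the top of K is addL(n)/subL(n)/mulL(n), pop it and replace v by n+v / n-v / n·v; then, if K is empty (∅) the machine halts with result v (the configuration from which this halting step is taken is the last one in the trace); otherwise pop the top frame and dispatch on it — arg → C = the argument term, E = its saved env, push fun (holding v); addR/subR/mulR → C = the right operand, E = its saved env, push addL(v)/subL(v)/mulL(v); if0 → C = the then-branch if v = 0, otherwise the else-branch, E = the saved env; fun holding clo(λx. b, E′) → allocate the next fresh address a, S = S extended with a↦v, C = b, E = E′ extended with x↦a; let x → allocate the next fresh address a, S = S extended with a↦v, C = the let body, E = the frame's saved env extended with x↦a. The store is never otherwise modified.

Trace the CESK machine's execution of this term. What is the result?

Answer: -7

Machine steps:
t=0: [C=(((λu. ((λq. q) -3)) -3) + -4) | E=∅ | S=∅ | K=∅]
t=1: [C=((λu. ((λq. q) -3)) -3) | E=∅ | S=∅ | K=[addR]]
t=2: [C=(λu. ((λq. q) -3)) | E=∅ | S=∅ | K=[arg :: addR]]
t=3: [C=-3 | E=∅ | S=∅ | K=[fun :: addR]]
t=4: [C=((λq. q) -3) | E={u↦0} | S={0↦-3} | K=[addR]]
t=5: [C=(λq. q) | E={u↦0} | S={0↦-3} | K=[arg :: addR]]
t=6: [C=-3 | E={u↦0} | S={0↦-3} | K=[fun :: addR]]
t=7: [C=q | E={q↦1, u↦0} | S={0↦-3, 1↦-3} | K=[addR]]
t=8: [C=-4 | E=∅ | S={0↦-3, 1↦-3} | K=[addL(-3)]]
→ final value -7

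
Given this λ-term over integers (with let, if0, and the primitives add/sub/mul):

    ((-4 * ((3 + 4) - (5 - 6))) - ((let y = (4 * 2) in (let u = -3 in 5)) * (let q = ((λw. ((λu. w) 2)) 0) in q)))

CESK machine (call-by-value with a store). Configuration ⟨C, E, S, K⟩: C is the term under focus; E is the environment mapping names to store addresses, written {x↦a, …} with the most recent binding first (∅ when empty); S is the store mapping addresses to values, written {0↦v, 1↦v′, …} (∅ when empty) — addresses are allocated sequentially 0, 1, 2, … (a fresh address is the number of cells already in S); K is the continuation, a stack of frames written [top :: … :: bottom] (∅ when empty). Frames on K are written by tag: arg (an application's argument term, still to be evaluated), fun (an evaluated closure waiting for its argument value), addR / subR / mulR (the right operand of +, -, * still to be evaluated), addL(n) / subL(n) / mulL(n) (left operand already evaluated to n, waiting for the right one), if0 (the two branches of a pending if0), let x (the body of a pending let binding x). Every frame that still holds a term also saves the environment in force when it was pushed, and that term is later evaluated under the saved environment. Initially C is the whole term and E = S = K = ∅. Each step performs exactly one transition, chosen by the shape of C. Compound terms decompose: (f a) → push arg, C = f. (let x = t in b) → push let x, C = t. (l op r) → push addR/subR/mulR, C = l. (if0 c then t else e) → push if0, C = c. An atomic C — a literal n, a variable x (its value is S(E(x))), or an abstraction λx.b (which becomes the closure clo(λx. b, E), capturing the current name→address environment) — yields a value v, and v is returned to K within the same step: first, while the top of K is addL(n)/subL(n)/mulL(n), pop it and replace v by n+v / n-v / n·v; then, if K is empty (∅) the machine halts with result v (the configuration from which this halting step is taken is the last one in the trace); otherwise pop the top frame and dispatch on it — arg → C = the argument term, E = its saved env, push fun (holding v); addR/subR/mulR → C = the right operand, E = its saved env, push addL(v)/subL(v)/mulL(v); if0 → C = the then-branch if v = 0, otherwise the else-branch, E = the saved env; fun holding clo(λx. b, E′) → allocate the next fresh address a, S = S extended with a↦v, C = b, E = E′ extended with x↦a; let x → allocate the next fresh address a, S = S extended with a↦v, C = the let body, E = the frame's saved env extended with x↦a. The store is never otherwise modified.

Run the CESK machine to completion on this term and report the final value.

Answer: -32

Derivation:
step 0: <C=((-4 * ((3 + 4) - (5 - 6))) - ((let y = (4 * 2) in (let u = -3 in 5)) * (let q = ((λw. ((λu. w) 2)) 0) in q))), E=∅, S=∅, K=∅>
step 1: <C=(-4 * ((3 + 4) - (5 - 6))), E=∅, S=∅, K=[subR]>
step 2: <C=-4, E=∅, S=∅, K=[mulR :: subR]>
step 3: <C=((3 + 4) - (5 - 6)), E=∅, S=∅, K=[mulL(-4) :: subR]>
step 4: <C=(3 + 4), E=∅, S=∅, K=[subR :: mulL(-4) :: subR]>
step 5: <C=3, E=∅, S=∅, K=[addR :: subR :: mulL(-4) :: subR]>
step 6: <C=4, E=∅, S=∅, K=[addL(3) :: subR :: mulL(-4) :: subR]>
step 7: <C=(5 - 6), E=∅, S=∅, K=[subL(7) :: mulL(-4) :: subR]>
step 8: <C=5, E=∅, S=∅, K=[subR :: subL(7) :: mulL(-4) :: subR]>
step 9: <C=6, E=∅, S=∅, K=[subL(5) :: subL(7) :: mulL(-4) :: subR]>
step 10: <C=((let y = (4 * 2) in (let u = -3 in 5)) * (let q = ((λw. ((λu. w) 2)) 0) in q)), E=∅, S=∅, K=[subL(-32)]>
step 11: <C=(let y = (4 * 2) in (let u = -3 in 5)), E=∅, S=∅, K=[mulR :: subL(-32)]>
step 12: <C=(4 * 2), E=∅, S=∅, K=[let y :: mulR :: subL(-32)]>
step 13: <C=4, E=∅, S=∅, K=[mulR :: let y :: mulR :: subL(-32)]>
step 14: <C=2, E=∅, S=∅, K=[mulL(4) :: let y :: mulR :: subL(-32)]>
step 15: <C=(let u = -3 in 5), E={y↦0}, S={0↦8}, K=[mulR :: subL(-32)]>
step 16: <C=-3, E={y↦0}, S={0↦8}, K=[let u :: mulR :: subL(-32)]>
step 17: <C=5, E={u↦1, y↦0}, S={0↦8, 1↦-3}, K=[mulR :: subL(-32)]>
step 18: <C=(let q = ((λw. ((λu. w) 2)) 0) in q), E=∅, S={0↦8, 1↦-3}, K=[mulL(5) :: subL(-32)]>
step 19: <C=((λw. ((λu. w) 2)) 0), E=∅, S={0↦8, 1↦-3}, K=[let q :: mulL(5) :: subL(-32)]>
step 20: <C=(λw. ((λu. w) 2)), E=∅, S={0↦8, 1↦-3}, K=[arg :: let q :: mulL(5) :: subL(-32)]>
step 21: <C=0, E=∅, S={0↦8, 1↦-3}, K=[fun :: let q :: mulL(5) :: subL(-32)]>
step 22: <C=((λu. w) 2), E={w↦2}, S={0↦8, 1↦-3, 2↦0}, K=[let q :: mulL(5) :: subL(-32)]>
step 23: <C=(λu. w), E={w↦2}, S={0↦8, 1↦-3, 2↦0}, K=[arg :: let q :: mulL(5) :: subL(-32)]>
step 24: <C=2, E={w↦2}, S={0↦8, 1↦-3, 2↦0}, K=[fun :: let q :: mulL(5) :: subL(-32)]>
step 25: <C=w, E={u↦3, w↦2}, S={0↦8, 1↦-3, 2↦0, 3↦2}, K=[let q :: mulL(5) :: subL(-32)]>
step 26: <C=q, E={q↦4}, S={0↦8, 1↦-3, 2↦0, 3↦2, 4↦0}, K=[mulL(5) :: subL(-32)]>
→ final value -32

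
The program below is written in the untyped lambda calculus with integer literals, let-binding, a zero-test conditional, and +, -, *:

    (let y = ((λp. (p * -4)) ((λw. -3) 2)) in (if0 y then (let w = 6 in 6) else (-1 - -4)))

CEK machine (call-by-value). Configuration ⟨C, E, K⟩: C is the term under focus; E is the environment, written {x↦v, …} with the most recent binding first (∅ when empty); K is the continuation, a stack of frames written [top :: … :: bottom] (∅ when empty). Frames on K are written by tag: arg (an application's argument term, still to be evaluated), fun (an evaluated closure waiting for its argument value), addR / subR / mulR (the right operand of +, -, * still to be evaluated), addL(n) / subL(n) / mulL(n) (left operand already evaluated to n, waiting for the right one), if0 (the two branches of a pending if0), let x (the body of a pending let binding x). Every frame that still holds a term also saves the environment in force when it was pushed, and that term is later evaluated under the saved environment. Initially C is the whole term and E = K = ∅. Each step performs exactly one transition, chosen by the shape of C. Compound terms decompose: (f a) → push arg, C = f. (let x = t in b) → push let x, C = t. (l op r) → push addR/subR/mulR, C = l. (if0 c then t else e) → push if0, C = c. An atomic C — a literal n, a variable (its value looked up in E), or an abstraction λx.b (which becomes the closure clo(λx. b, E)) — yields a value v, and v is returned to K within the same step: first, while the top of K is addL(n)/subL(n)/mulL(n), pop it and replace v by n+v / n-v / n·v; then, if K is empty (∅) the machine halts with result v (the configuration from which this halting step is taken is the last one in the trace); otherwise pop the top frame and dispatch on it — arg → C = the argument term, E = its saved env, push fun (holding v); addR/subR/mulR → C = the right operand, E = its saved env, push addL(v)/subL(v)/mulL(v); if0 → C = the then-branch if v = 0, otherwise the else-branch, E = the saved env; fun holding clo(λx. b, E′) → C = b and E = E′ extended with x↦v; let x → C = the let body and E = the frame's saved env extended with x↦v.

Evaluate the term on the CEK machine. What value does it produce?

Answer: 3

Execution trace:
0. ⟨C=(let y = ((λp. (p * -4)) ((λw. -3) 2)) in (if0 y then (let w = 6 in 6) else (-1 - -4))); E=∅; K=∅⟩
1. ⟨C=((λp. (p * -4)) ((λw. -3) 2)); E=∅; K=[let y]⟩
2. ⟨C=(λp. (p * -4)); E=∅; K=[arg :: let y]⟩
3. ⟨C=((λw. -3) 2); E=∅; K=[fun :: let y]⟩
4. ⟨C=(λw. -3); E=∅; K=[arg :: fun :: let y]⟩
5. ⟨C=2; E=∅; K=[fun :: fun :: let y]⟩
6. ⟨C=-3; E={w↦2}; K=[fun :: let y]⟩
7. ⟨C=(p * -4); E={p↦-3}; K=[let y]⟩
8. ⟨C=p; E={p↦-3}; K=[mulR :: let y]⟩
9. ⟨C=-4; E={p↦-3}; K=[mulL(-3) :: let y]⟩
10. ⟨C=(if0 y then (let w = 6 in 6) else (-1 - -4)); E={y↦12}; K=∅⟩
11. ⟨C=y; E={y↦12}; K=[if0]⟩
12. ⟨C=(-1 - -4); E={y↦12}; K=∅⟩
13. ⟨C=-1; E={y↦12}; K=[subR]⟩
14. ⟨C=-4; E={y↦12}; K=[subL(-1)]⟩
→ final value 3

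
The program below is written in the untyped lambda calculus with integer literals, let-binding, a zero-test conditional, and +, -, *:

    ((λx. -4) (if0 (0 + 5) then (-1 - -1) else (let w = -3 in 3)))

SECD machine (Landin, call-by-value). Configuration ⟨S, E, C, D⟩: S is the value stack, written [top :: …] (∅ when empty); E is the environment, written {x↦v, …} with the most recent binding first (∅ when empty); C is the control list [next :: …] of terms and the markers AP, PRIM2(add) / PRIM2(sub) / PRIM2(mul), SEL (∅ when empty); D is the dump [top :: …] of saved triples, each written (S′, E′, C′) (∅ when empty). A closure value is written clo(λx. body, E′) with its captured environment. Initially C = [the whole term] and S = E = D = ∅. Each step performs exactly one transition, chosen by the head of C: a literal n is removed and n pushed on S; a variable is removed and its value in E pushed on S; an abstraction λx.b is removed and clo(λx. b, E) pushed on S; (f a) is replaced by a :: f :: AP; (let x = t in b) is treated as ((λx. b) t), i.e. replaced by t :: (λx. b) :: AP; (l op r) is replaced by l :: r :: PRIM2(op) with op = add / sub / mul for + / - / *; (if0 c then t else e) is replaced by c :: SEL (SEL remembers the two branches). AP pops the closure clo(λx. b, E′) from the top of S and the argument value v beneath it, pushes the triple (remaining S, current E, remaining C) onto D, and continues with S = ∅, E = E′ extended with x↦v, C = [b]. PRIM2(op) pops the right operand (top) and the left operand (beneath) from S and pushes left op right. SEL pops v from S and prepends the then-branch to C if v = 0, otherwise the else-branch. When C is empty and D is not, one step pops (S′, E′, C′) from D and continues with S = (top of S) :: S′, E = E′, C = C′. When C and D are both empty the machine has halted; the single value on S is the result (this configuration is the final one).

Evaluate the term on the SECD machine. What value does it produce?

0. ⟨S=∅; E=∅; C=[((λx. -4) (if0 (0 + 5) then (-1 - -1) else (let w = -3 in 3)))]; D=∅⟩
1. ⟨S=∅; E=∅; C=[(if0 (0 + 5) then (-1 - -1) else (let w = -3 in 3)) :: (λx. -4) :: AP]; D=∅⟩
2. ⟨S=∅; E=∅; C=[(0 + 5) :: SEL :: (λx. -4) :: AP]; D=∅⟩
3. ⟨S=∅; E=∅; C=[0 :: 5 :: PRIM2(add) :: SEL :: (λx. -4) :: AP]; D=∅⟩
4. ⟨S=[0]; E=∅; C=[5 :: PRIM2(add) :: SEL :: (λx. -4) :: AP]; D=∅⟩
5. ⟨S=[5 :: 0]; E=∅; C=[PRIM2(add) :: SEL :: (λx. -4) :: AP]; D=∅⟩
6. ⟨S=[5]; E=∅; C=[SEL :: (λx. -4) :: AP]; D=∅⟩
7. ⟨S=∅; E=∅; C=[(let w = -3 in 3) :: (λx. -4) :: AP]; D=∅⟩
8. ⟨S=∅; E=∅; C=[-3 :: (λw. 3) :: AP :: (λx. -4) :: AP]; D=∅⟩
9. ⟨S=[-3]; E=∅; C=[(λw. 3) :: AP :: (λx. -4) :: AP]; D=∅⟩
10. ⟨S=[clo(λw. 3, ∅) :: -3]; E=∅; C=[AP :: (λx. -4) :: AP]; D=∅⟩
11. ⟨S=∅; E={w↦-3}; C=[3]; D=[(∅, ∅, [(λx. -4) :: AP])]⟩
12. ⟨S=[3]; E={w↦-3}; C=∅; D=[(∅, ∅, [(λx. -4) :: AP])]⟩
13. ⟨S=[3]; E=∅; C=[(λx. -4) :: AP]; D=∅⟩
14. ⟨S=[clo(λx. -4, ∅) :: 3]; E=∅; C=[AP]; D=∅⟩
15. ⟨S=∅; E={x↦3}; C=[-4]; D=[(∅, ∅, ∅)]⟩
16. ⟨S=[-4]; E={x↦3}; C=∅; D=[(∅, ∅, ∅)]⟩
17. ⟨S=[-4]; E=∅; C=∅; D=∅⟩
→ final value -4

Answer: -4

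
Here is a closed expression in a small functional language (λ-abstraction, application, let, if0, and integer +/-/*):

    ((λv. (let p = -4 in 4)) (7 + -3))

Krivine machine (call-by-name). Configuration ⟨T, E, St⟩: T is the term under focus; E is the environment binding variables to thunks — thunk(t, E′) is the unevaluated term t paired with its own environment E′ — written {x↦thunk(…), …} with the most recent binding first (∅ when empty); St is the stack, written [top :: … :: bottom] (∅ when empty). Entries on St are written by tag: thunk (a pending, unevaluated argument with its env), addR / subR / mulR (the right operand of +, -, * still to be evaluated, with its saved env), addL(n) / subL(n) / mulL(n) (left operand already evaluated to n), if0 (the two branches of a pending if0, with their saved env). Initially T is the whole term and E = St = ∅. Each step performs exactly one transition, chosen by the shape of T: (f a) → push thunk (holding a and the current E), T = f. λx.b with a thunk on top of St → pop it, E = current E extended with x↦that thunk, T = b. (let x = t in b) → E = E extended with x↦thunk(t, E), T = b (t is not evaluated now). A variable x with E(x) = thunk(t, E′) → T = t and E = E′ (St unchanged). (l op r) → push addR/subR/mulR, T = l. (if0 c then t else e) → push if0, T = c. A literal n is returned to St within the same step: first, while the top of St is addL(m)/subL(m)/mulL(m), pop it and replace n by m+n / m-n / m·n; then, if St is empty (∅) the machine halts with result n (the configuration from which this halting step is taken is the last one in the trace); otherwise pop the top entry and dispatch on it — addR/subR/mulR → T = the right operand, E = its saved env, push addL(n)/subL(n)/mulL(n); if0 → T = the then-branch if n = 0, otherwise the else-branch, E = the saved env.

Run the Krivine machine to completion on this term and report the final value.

Answer: 4

Machine steps:
t=0: <T=((λv. (let p = -4 in 4)) (7 + -3)), E=∅, St=∅>
t=1: <T=(λv. (let p = -4 in 4)), E=∅, St=[thunk]>
t=2: <T=(let p = -4 in 4), E={v↦thunk((7 + -3), ∅)}, St=∅>
t=3: <T=4, E={p↦thunk(-4, {v↦thunk((7 + -3), ∅)}), v↦thunk((7 + -3), ∅)}, St=∅>
→ final value 4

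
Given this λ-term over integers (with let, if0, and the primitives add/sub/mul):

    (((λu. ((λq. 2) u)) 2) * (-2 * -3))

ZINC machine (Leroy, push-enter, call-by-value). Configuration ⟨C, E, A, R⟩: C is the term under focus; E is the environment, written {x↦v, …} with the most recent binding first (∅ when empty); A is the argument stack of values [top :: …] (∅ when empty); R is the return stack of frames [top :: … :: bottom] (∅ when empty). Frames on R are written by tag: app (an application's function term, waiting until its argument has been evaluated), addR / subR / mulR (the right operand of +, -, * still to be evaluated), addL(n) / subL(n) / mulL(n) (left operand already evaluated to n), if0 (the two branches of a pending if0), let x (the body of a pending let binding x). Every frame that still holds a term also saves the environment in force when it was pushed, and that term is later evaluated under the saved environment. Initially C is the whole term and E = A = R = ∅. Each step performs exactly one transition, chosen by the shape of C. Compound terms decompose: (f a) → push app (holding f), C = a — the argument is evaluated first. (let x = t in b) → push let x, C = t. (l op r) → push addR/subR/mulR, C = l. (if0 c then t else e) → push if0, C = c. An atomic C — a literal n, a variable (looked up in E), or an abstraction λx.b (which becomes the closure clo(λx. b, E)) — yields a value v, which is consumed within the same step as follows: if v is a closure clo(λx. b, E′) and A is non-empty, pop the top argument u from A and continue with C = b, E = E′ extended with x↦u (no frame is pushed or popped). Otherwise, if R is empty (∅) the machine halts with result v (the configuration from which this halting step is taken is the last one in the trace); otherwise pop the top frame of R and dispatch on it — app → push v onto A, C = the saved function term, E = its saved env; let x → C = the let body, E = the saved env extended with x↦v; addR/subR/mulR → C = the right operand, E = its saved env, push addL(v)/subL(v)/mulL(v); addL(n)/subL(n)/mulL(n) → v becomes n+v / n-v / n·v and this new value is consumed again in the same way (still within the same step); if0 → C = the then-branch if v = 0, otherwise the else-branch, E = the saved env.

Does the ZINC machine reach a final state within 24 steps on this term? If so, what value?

Answer: 12

Machine steps:
[0] ⟨C=(((λu. ((λq. 2) u)) 2) * (-2 * -3)); E=∅; A=∅; R=∅⟩
[1] ⟨C=((λu. ((λq. 2) u)) 2); E=∅; A=∅; R=[mulR]⟩
[2] ⟨C=2; E=∅; A=∅; R=[app :: mulR]⟩
[3] ⟨C=(λu. ((λq. 2) u)); E=∅; A=[2]; R=[mulR]⟩
[4] ⟨C=((λq. 2) u); E={u↦2}; A=∅; R=[mulR]⟩
[5] ⟨C=u; E={u↦2}; A=∅; R=[app :: mulR]⟩
[6] ⟨C=(λq. 2); E={u↦2}; A=[2]; R=[mulR]⟩
[7] ⟨C=2; E={q↦2, u↦2}; A=∅; R=[mulR]⟩
[8] ⟨C=(-2 * -3); E=∅; A=∅; R=[mulL(2)]⟩
[9] ⟨C=-2; E=∅; A=∅; R=[mulR :: mulL(2)]⟩
[10] ⟨C=-3; E=∅; A=∅; R=[mulL(-2) :: mulL(2)]⟩
→ final value 12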